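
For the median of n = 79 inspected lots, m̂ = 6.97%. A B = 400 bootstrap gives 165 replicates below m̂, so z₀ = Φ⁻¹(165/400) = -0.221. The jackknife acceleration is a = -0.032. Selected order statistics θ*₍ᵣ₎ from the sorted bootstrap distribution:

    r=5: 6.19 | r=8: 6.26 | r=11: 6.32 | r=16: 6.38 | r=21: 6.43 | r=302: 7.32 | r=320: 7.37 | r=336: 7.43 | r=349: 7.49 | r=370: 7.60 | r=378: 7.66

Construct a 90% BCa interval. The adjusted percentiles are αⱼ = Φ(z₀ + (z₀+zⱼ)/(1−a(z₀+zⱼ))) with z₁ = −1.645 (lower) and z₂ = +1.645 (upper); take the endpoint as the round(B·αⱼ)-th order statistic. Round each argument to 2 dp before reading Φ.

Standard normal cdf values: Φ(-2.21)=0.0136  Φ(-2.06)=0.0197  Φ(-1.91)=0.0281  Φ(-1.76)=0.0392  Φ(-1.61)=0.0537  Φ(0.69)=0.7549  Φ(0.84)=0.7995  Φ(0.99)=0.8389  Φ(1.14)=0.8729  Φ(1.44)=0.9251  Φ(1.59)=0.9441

Lower: z₀ + z₁ = -0.221 + (-1.645) = -1.866; 1 − a(z₀+z₁) = 1 − (-0.032)(-1.866) = 0.9403; argument = -0.221 + (-1.866)/0.9403 = -2.2055 → -2.21.
α₁ = Φ(-2.21) = 0.0136; rank = round(400 × 0.0136) = 5; θ*₍5₎ = 6.19.
Upper: z₀ + z₂ = 1.424; 1 − a(z₀+z₂) = 1.0456; argument = 1.1409 → 1.14; α₂ = 0.8729; rank = 349; θ*₍349₎ = 7.49.

(6.19, 7.49)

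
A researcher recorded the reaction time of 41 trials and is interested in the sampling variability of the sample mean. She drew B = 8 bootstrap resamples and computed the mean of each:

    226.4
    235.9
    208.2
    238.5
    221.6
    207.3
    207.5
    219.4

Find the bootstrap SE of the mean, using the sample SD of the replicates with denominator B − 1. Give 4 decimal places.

Bootstrap SE is the standard deviation of the 8 replicate means.
Mean of replicates: (226.4 + 235.9 + 208.2 + 238.5 + 221.6 + 207.3 + 207.5 + 219.4) / 8 = 1764.80000 / 8 = 220.60000
Sum of squared deviations: (+5.80000)² + (+15.30000)² + (−12.40000)² + (+17.90000)² + (+1.00000)² + (−13.30000)² + (−13.10000)² + (−1.20000)² = 1092.84000
Variance = 1092.84000 / 7 = 156.12000
SE* = √156.12000

SE* = 12.4948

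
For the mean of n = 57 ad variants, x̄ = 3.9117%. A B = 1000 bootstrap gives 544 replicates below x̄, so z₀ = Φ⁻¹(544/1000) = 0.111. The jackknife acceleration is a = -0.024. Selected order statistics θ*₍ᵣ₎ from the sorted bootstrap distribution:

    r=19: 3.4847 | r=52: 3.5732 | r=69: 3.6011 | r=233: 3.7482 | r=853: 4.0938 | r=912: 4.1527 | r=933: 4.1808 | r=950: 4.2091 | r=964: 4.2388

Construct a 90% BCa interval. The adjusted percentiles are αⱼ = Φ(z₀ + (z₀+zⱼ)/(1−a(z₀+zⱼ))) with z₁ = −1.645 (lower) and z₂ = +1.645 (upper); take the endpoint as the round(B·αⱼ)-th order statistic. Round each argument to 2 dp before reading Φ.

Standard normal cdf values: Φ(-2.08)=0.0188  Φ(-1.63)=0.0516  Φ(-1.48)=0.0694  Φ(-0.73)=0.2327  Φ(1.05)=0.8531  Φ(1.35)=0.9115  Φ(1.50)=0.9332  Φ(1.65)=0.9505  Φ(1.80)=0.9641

(3.6011, 4.2388)

Lower: z₀ + z₁ = 0.111 + (-1.645) = -1.534; 1 − a(z₀+z₁) = 1 − (-0.024)(-1.534) = 0.9632; argument = 0.111 + (-1.534)/0.9632 = -1.4816 → -1.48.
α₁ = Φ(-1.48) = 0.0694; rank = round(1000 × 0.0694) = 69; θ*₍69₎ = 3.6011.
Upper: z₀ + z₂ = 1.756; 1 − a(z₀+z₂) = 1.0421; argument = 1.7960 → 1.80; α₂ = 0.9641; rank = 964; θ*₍964₎ = 4.2388.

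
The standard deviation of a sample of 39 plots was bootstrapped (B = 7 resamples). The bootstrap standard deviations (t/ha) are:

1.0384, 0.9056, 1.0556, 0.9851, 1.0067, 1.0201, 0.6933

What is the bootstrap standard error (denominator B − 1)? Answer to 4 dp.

Bootstrap SE is the standard deviation of the 7 replicate standard deviations.
Mean of replicates: (1.0384 + 0.9056 + 1.0556 + 0.9851 + 1.0067 + 1.0201 + 0.6933) / 7 = 6.70480 / 7 = 0.95783
Sum of squared deviations: (+0.08057)² + (−0.05223)² + (+0.09777)² + (+0.02727)² + (+0.04887)² + (+0.06227)² + (−0.26453)² = 0.09576
Variance = 0.09576 / 6 = 0.01596
SE* = √0.01596

SE* = 0.1263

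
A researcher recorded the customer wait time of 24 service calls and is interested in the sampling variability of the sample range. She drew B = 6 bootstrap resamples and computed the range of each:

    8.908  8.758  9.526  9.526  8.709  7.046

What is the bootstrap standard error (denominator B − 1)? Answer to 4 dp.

SE* = 0.9093

Bootstrap SE is the standard deviation of the 6 replicate ranges.
Mean of replicates: (8.908 + 8.758 + 9.526 + 9.526 + 8.709 + 7.046) / 6 = 52.47300 / 6 = 8.74550
Sum of squared deviations: (+0.16250)² + (+0.01250)² + (+0.78050)² + (+0.78050)² + (−0.03650)² + (−1.69950)² = 4.13456
Variance = 4.13456 / 5 = 0.82691
SE* = √0.82691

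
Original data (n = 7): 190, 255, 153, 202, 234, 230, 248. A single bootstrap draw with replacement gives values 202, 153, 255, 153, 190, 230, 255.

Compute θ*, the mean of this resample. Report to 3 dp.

Mean = (202 + 153 + 255 + 153 + 190 + 230 + 255) / 7 = 1438.0 / 7 = 205.429

θ* = 205.429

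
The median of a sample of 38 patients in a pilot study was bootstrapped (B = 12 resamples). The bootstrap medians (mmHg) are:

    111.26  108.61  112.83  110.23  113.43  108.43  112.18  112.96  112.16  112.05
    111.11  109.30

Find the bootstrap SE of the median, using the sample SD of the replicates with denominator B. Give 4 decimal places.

Bootstrap SE is the standard deviation of the 12 replicate medians.
Mean of replicates: (111.26 + 108.61 + 112.83 + 110.23 + 113.43 + 108.43 + 112.18 + 112.96 + 112.16 + 112.05 + 111.11 + 109.30) / 12 = 1334.55000 / 12 = 111.21250
Sum of squared deviations: (+0.04750)² + (−2.60250)² + (+1.61750)² + (−0.98250)² + (+2.21750)² + (−2.78250)² + (+0.96750)² + (+1.74750)² + (+0.94750)² + (+0.83750)² + (−0.10250)² + (−1.91250)² = 32.27362
Variance = 32.27362 / 12 = 2.68947
SE* = √2.68947

SE* = 1.6400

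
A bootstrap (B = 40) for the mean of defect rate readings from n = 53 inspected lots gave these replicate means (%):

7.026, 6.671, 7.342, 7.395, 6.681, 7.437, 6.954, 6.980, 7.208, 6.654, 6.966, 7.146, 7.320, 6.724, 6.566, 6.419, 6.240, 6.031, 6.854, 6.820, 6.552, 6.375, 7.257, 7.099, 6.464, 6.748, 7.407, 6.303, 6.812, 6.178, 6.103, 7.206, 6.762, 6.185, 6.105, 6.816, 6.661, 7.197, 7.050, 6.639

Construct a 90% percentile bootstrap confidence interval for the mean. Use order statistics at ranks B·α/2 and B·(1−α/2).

(6.103, 7.395)

Sorted replicates: 6.031, 6.103, 6.105, 6.178, 6.185, 6.240, 6.303, 6.375, 6.419, 6.464, 6.552, 6.566, 6.639, 6.654, 6.661, 6.671, 6.681, 6.724, 6.748, 6.762, 6.812, 6.816, 6.820, 6.854, 6.954, 6.966, 6.980, 7.026, 7.050, 7.099, 7.146, 7.197, 7.206, 7.208, 7.257, 7.320, 7.342, 7.395, 7.407, 7.437
α = 0.10; lower rank = 40 × 0.050 = 2; upper rank = 40 × 0.950 = 38.
The 2nd smallest replicate is 6.103; the 38th is 7.395.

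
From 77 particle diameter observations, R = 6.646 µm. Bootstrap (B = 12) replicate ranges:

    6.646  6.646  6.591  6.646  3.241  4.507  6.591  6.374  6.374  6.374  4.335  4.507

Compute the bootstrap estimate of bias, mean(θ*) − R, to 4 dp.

mean(θ*) = (6.646 + 6.646 + 6.591 + 6.646 + 3.241 + 4.507 + 6.591 + 6.374 + 6.374 + 6.374 + 4.335 + 4.507) / 12 = 5.73600
bias = 5.73600 − 6.646

bias = −0.9100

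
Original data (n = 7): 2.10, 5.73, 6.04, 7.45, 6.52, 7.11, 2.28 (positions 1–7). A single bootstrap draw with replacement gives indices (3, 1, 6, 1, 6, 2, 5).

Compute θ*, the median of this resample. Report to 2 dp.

Resample values: 6.04, 2.10, 7.11, 2.10, 7.11, 5.73, 6.52.
Sorted: 2.10, 2.10, 5.73, 6.04, 6.52, 7.11, 7.11
Median = middle value = 6.04

θ* = 6.04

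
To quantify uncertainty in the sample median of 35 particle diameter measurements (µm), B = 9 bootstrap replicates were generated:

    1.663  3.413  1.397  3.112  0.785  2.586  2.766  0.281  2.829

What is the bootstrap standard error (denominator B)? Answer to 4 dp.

SE* = 1.0372

Bootstrap SE is the standard deviation of the 9 replicate medians.
Mean of replicates: (1.663 + 3.413 + 1.397 + 3.112 + 0.785 + 2.586 + 2.766 + 0.281 + 2.829) / 9 = 18.83200 / 9 = 2.09244
Sum of squared deviations: (−0.42944)² + (+1.32056)² + (−0.69544)² + (+1.01956)² + (−1.30744)² + (+0.49356)² + (+0.67356)² + (−1.81144)² + (+0.73656)² = 9.68196
Variance = 9.68196 / 9 = 1.07577
SE* = √1.07577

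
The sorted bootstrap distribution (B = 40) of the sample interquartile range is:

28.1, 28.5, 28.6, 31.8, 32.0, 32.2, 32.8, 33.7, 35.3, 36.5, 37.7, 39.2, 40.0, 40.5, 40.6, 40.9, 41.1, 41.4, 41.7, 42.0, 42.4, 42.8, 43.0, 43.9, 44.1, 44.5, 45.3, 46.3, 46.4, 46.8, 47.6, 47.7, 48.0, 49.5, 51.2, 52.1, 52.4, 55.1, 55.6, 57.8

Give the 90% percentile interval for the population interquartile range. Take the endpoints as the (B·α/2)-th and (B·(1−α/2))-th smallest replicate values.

(28.5, 55.1)

α = 0.10; lower rank = 40 × 0.050 = 2; upper rank = 40 × 0.950 = 38.
The 2nd smallest replicate is 28.5; the 38th is 55.1.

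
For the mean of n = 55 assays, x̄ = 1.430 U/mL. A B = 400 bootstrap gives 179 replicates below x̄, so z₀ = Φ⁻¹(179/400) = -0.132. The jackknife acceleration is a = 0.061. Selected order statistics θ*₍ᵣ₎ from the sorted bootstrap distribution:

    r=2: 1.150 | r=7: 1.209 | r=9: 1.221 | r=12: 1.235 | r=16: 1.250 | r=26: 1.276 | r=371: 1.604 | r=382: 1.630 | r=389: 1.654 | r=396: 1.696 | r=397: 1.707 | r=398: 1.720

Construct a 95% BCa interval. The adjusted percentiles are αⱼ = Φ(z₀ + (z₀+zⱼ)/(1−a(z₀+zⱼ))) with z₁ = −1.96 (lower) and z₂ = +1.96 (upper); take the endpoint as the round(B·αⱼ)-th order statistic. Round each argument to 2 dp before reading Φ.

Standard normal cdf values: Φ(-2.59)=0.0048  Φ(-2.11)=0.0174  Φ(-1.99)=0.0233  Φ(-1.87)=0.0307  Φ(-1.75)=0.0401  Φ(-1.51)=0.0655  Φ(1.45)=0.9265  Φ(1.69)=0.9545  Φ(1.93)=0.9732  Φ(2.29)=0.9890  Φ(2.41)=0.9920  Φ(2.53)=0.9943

Lower: z₀ + z₁ = -0.132 + (-1.960) = -2.092; 1 − a(z₀+z₁) = 1 − (0.061)(-2.092) = 1.1276; argument = -0.132 + (-2.092)/1.1276 = -1.9872 → -1.99.
α₁ = Φ(-1.99) = 0.0233; rank = round(400 × 0.0233) = 9; θ*₍9₎ = 1.221.
Upper: z₀ + z₂ = 1.828; 1 − a(z₀+z₂) = 0.8885; argument = 1.9254 → 1.93; α₂ = 0.9732; rank = 389; θ*₍389₎ = 1.654.

(1.221, 1.654)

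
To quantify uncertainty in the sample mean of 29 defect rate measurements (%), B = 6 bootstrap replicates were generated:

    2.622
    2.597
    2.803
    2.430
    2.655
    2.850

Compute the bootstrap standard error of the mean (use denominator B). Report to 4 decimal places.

Bootstrap SE is the standard deviation of the 6 replicate means.
Mean of replicates: (2.622 + 2.597 + 2.803 + 2.430 + 2.655 + 2.850) / 6 = 15.95700 / 6 = 2.65950
Sum of squared deviations: (−0.03750)² + (−0.06250)² + (+0.14350)² + (−0.22950)² + (−0.00450)² + (+0.19050)² = 0.11489
Variance = 0.11489 / 6 = 0.01915
SE* = √0.01915

SE* = 0.1384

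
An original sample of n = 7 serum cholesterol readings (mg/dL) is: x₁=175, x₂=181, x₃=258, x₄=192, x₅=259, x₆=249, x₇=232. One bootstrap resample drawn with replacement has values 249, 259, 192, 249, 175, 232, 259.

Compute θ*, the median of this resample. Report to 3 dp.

θ* = 249.000

Sorted: 175, 192, 232, 249, 249, 259, 259
Median = middle value = 249.000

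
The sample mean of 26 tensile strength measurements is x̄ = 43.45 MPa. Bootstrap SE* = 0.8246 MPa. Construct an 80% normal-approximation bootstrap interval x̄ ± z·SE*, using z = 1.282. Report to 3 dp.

Margin = 1.282 × 0.8246 = 1.0571
Interval: 43.45 ± 1.0571

(42.393, 44.507)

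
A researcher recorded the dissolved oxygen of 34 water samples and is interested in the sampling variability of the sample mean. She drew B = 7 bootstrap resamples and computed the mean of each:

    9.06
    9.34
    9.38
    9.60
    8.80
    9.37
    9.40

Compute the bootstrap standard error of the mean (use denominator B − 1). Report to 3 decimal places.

Bootstrap SE is the standard deviation of the 7 replicate means.
Mean of replicates: (9.06 + 9.34 + 9.38 + 9.60 + 8.80 + 9.37 + 9.40) / 7 = 64.9500 / 7 = 9.2786
Sum of squared deviations: (−0.2186)² + (+0.0614)² + (+0.1014)² + (+0.3214)² + (−0.4786)² + (+0.0914)² + (+0.1214)² = 0.4173
Variance = 0.4173 / 6 = 0.0695
SE* = √0.0695

SE* = 0.264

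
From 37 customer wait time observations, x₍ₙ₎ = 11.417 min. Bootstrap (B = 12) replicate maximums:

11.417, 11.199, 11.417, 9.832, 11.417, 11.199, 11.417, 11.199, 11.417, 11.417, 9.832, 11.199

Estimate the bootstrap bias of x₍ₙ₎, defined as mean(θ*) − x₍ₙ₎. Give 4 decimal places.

bias = −0.3368

mean(θ*) = (11.417 + 11.199 + 11.417 + 9.832 + 11.417 + 11.199 + 11.417 + 11.199 + 11.417 + 11.417 + 9.832 + 11.199) / 12 = 11.08017
bias = 11.08017 − 11.417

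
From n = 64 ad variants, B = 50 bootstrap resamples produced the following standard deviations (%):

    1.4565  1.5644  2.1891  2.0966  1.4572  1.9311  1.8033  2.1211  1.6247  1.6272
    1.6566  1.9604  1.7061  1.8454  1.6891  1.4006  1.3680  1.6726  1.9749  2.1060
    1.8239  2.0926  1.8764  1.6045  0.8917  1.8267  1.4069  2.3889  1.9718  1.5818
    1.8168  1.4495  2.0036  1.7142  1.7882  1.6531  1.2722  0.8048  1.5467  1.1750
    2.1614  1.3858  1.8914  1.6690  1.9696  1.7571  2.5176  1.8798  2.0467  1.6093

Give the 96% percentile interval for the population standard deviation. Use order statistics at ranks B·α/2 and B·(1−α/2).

Sorted replicates: 0.8048, 0.8917, 1.1750, 1.2722, 1.3680, 1.3858, 1.4006, 1.4069, 1.4495, 1.4565, 1.4572, 1.5467, 1.5644, 1.5818, 1.6045, 1.6093, 1.6247, 1.6272, 1.6531, 1.6566, 1.6690, 1.6726, 1.6891, 1.7061, 1.7142, 1.7571, 1.7882, 1.8033, 1.8168, 1.8239, 1.8267, 1.8454, 1.8764, 1.8798, 1.8914, 1.9311, 1.9604, 1.9696, 1.9718, 1.9749, 2.0036, 2.0467, 2.0926, 2.0966, 2.1060, 2.1211, 2.1614, 2.1891, 2.3889, 2.5176
α = 0.04; lower rank = 50 × 0.020 = 1; upper rank = 50 × 0.980 = 49.
The 1st smallest replicate is 0.8048; the 49th is 2.3889.

(0.8048, 2.3889)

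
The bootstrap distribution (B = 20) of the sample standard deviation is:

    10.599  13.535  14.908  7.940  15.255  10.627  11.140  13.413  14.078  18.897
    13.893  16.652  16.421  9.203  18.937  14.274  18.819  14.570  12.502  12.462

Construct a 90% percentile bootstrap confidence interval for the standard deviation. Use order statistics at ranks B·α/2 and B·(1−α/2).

(7.940, 18.897)

Sorted replicates: 7.940, 9.203, 10.599, 10.627, 11.140, 12.462, 12.502, 13.413, 13.535, 13.893, 14.078, 14.274, 14.570, 14.908, 15.255, 16.421, 16.652, 18.819, 18.897, 18.937
α = 0.10; lower rank = 20 × 0.050 = 1; upper rank = 20 × 0.950 = 19.
The 1st smallest replicate is 7.940; the 19th is 18.897.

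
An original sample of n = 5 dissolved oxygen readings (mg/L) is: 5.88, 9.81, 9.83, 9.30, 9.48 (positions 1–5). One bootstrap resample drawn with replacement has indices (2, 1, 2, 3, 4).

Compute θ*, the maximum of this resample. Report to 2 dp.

θ* = 9.83

Resample values: 9.81, 5.88, 9.81, 9.83, 9.30.
Maximum = 9.83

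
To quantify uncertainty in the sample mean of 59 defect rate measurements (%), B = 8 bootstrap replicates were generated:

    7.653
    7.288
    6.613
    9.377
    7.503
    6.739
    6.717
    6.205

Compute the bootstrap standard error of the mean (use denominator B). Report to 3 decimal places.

Bootstrap SE is the standard deviation of the 8 replicate means.
Mean of replicates: (7.653 + 7.288 + 6.613 + 9.377 + 7.503 + 6.739 + 6.717 + 6.205) / 8 = 58.0950 / 8 = 7.2619
Sum of squared deviations: (+0.3911)² + (+0.0261)² + (−0.6489)² + (+2.1151)² + (+0.2411)² + (−0.5229)² + (−0.5449)² + (−1.0569)² = 6.7939
Variance = 6.7939 / 8 = 0.8492
SE* = √0.8492

SE* = 0.922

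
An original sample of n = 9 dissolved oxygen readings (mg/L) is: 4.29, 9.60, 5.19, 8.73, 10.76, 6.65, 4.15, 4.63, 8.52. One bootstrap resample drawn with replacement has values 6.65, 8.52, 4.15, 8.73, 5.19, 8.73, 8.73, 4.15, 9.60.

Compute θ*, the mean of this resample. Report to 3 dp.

Mean = (6.65 + 8.52 + 4.15 + 8.73 + 5.19 + 8.73 + 8.73 + 4.15 + 9.60) / 9 = 64.450 / 9 = 7.161

θ* = 7.161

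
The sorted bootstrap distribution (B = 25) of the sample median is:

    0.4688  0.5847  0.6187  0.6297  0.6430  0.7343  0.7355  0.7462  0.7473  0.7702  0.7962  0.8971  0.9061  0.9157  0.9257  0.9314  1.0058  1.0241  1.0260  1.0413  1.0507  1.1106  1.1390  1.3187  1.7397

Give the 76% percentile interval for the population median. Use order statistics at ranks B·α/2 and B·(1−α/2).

(0.6187, 1.1106)

α = 0.24; lower rank = 25 × 0.120 = 3; upper rank = 25 × 0.880 = 22.
The 3rd smallest replicate is 0.6187; the 22nd is 1.1106.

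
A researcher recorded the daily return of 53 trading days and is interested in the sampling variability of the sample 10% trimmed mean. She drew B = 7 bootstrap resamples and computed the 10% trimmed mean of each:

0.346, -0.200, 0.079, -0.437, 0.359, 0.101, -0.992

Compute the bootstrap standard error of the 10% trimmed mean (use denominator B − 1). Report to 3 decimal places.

SE* = 0.483

Bootstrap SE is the standard deviation of the 7 replicate 10% trimmed means.
Mean of replicates: (0.346 + (-0.200) + 0.079 + (-0.437) + 0.359 + 0.101 + (-0.992)) / 7 = -0.7440 / 7 = -0.1063
Sum of squared deviations: (+0.4523)² + (−0.0937)² + (+0.1853)² + (−0.3307)² + (+0.4653)² + (+0.2073)² + (−0.8857)² = 1.4010
Variance = 1.4010 / 6 = 0.2335
SE* = √0.2335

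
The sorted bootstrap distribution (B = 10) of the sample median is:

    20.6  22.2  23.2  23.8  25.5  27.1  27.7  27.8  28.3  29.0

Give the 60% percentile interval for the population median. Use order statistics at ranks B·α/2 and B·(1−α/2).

α = 0.40; lower rank = 10 × 0.200 = 2; upper rank = 10 × 0.800 = 8.
The 2nd smallest replicate is 22.2; the 8th is 27.8.

(22.2, 27.8)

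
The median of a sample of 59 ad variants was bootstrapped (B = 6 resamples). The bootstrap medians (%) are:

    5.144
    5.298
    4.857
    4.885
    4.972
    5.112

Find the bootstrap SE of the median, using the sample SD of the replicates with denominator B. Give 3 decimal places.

Bootstrap SE is the standard deviation of the 6 replicate medians.
Mean of replicates: (5.144 + 5.298 + 4.857 + 4.885 + 4.972 + 5.112) / 6 = 30.2680 / 6 = 5.0447
Sum of squared deviations: (+0.0993)² + (+0.2533)² + (−0.1877)² + (−0.1597)² + (−0.0727)² + (+0.0673)² = 0.1446
Variance = 0.1446 / 6 = 0.0241
SE* = √0.0241

SE* = 0.155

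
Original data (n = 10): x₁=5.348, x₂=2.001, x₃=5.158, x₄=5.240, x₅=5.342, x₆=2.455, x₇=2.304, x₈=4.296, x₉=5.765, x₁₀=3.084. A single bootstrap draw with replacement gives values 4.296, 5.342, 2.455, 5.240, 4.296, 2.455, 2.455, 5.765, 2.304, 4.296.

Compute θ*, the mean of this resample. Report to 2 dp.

Mean = (4.296 + 5.342 + 2.455 + 5.240 + 4.296 + 2.455 + 2.455 + 5.765 + 2.304 + 4.296) / 10 = 38.9040 / 10 = 3.89

θ* = 3.89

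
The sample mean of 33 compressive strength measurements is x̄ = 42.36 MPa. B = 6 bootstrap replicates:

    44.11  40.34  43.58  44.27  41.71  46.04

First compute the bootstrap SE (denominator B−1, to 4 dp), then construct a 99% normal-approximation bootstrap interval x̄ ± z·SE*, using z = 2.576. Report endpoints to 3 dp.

(37.149, 47.571)

Mean of replicates = 43.3417; sum of squared deviations = 20.4623; SE* = √(20.4623/5) = 2.0230
Margin = 2.576 × 2.0230 = 5.2112
Interval: 42.36 ± 5.2112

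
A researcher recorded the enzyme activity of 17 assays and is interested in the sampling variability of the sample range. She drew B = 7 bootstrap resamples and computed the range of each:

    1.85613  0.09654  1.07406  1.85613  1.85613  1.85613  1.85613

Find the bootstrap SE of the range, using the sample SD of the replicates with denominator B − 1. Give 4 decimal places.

Bootstrap SE is the standard deviation of the 7 replicate ranges.
Mean of replicates: (1.85613 + 0.09654 + 1.07406 + 1.85613 + 1.85613 + 1.85613 + 1.85613) / 7 = 10.451250 / 7 = 1.493036
Sum of squared deviations: (+0.363094)² + (−1.396496)² + (−0.418976)² + (+0.363094)² + (+0.363094)² + (+0.363094)² + (+0.363094)² = 2.784928
Variance = 2.784928 / 6 = 0.464155
SE* = √0.464155

SE* = 0.6813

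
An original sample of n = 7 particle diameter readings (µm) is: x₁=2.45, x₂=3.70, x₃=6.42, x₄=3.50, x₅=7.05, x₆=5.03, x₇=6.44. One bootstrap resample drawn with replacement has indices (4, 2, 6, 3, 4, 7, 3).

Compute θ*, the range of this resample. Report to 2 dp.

θ* = 2.94

Resample values: 3.50, 3.70, 5.03, 6.42, 3.50, 6.44, 6.42.
Range = 6.44 − 3.50 = 2.94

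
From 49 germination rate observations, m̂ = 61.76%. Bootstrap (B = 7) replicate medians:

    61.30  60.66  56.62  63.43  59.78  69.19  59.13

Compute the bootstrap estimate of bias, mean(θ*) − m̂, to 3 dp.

bias = −0.316

mean(θ*) = (61.30 + 60.66 + 56.62 + 63.43 + 59.78 + 69.19 + 59.13) / 7 = 61.4443
bias = 61.4443 − 61.76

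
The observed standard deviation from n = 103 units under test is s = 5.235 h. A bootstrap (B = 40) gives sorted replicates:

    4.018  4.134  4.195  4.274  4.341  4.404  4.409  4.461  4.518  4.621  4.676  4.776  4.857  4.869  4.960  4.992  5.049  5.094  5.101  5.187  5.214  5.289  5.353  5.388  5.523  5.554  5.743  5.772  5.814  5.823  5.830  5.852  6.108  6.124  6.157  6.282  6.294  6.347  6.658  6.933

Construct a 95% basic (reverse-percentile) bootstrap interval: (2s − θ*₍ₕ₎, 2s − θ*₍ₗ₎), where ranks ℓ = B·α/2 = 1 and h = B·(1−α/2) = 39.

(3.812, 6.452)

Percentile endpoints at ranks 1 and 39: θ*₍1₎ = 4.018, θ*₍39₎ = 6.658.
Basic interval reflects these around s:
  lower = 2 × 5.235 − 6.658 = 3.812
  upper = 2 × 5.235 − 4.018 = 6.452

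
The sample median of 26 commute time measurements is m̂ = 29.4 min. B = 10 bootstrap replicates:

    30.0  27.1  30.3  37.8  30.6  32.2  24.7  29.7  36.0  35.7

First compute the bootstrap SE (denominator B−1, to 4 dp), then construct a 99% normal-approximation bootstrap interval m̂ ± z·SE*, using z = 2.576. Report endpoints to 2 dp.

Mean of replicates = 31.4100; sum of squared deviations = 151.3290; SE* = √(151.3290/9) = 4.1005
Margin = 2.576 × 4.1005 = 10.563
Interval: 29.4 ± 10.563

(18.84, 39.96)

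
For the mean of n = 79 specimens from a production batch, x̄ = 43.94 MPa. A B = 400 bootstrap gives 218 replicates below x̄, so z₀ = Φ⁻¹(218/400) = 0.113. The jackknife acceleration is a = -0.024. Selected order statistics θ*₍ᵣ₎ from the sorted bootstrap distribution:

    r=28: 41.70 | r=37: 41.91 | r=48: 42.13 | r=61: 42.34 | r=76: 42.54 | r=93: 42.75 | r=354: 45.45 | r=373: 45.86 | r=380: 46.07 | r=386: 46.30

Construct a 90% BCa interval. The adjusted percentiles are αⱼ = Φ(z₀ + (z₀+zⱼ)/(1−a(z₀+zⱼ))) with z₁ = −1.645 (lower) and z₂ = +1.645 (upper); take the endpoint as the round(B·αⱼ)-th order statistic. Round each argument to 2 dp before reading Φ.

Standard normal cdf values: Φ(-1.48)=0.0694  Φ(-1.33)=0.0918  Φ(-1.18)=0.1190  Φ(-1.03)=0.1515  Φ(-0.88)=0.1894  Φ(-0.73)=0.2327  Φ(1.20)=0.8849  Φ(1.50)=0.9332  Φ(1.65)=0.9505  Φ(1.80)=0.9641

(41.70, 46.30)

Lower: z₀ + z₁ = 0.113 + (-1.645) = -1.532; 1 − a(z₀+z₁) = 1 − (-0.024)(-1.532) = 0.9632; argument = 0.113 + (-1.532)/0.9632 = -1.4775 → -1.48.
α₁ = Φ(-1.48) = 0.0694; rank = round(400 × 0.0694) = 28; θ*₍28₎ = 41.70.
Upper: z₀ + z₂ = 1.758; 1 − a(z₀+z₂) = 1.0422; argument = 1.7998 → 1.80; α₂ = 0.9641; rank = 386; θ*₍386₎ = 46.30.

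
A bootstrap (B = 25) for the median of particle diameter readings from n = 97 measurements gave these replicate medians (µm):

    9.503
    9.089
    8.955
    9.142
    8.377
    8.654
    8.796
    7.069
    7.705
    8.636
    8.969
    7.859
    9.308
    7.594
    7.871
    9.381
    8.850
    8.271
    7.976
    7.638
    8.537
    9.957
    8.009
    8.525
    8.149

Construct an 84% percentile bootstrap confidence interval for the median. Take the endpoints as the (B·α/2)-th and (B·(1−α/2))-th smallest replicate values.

Sorted replicates: 7.069, 7.594, 7.638, 7.705, 7.859, 7.871, 7.976, 8.009, 8.149, 8.271, 8.377, 8.525, 8.537, 8.636, 8.654, 8.796, 8.850, 8.955, 8.969, 9.089, 9.142, 9.308, 9.381, 9.503, 9.957
α = 0.16; lower rank = 25 × 0.080 = 2; upper rank = 25 × 0.920 = 23.
The 2nd smallest replicate is 7.594; the 23rd is 9.381.

(7.594, 9.381)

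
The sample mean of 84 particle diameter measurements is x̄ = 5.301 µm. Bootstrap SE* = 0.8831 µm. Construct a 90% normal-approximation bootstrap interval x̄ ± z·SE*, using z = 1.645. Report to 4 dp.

(3.8483, 6.7537)

Margin = 1.645 × 0.8831 = 1.45270
Interval: 5.301 ± 1.45270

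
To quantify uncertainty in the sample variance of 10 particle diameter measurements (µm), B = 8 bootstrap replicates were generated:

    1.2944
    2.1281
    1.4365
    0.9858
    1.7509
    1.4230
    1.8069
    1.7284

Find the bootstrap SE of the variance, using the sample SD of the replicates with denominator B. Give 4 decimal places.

Bootstrap SE is the standard deviation of the 8 replicate variances.
Mean of replicates: (1.2944 + 2.1281 + 1.4365 + 0.9858 + 1.7509 + 1.4230 + 1.8069 + 1.7284) / 8 = 12.55400 / 8 = 1.56925
Sum of squared deviations: (−0.27485)² + (+0.55885)² + (−0.13275)² + (−0.58345)² + (+0.18165)² + (−0.14625)² + (+0.23765)² + (+0.15915)² = 0.88208
Variance = 0.88208 / 8 = 0.11026
SE* = √0.11026

SE* = 0.3321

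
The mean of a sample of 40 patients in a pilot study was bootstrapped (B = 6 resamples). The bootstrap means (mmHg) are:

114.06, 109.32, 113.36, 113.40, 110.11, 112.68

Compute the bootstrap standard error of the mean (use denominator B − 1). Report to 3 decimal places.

Bootstrap SE is the standard deviation of the 6 replicate means.
Mean of replicates: (114.06 + 109.32 + 113.36 + 113.40 + 110.11 + 112.68) / 6 = 672.9300 / 6 = 112.1550
Sum of squared deviations: (+1.9050)² + (−2.8350)² + (+1.2050)² + (+1.2450)² + (−2.0450)² + (+0.5250)² = 19.1260
Variance = 19.1260 / 5 = 3.8252
SE* = √3.8252

SE* = 1.956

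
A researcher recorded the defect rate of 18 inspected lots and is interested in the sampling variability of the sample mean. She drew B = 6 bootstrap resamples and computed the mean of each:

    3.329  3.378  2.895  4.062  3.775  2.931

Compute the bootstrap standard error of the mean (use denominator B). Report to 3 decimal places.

SE* = 0.420

Bootstrap SE is the standard deviation of the 6 replicate means.
Mean of replicates: (3.329 + 3.378 + 2.895 + 4.062 + 3.775 + 2.931) / 6 = 20.3700 / 6 = 3.3950
Sum of squared deviations: (−0.0660)² + (−0.0170)² + (−0.5000)² + (+0.6670)² + (+0.3800)² + (−0.4640)² = 1.0592
Variance = 1.0592 / 6 = 0.1765
SE* = √0.1765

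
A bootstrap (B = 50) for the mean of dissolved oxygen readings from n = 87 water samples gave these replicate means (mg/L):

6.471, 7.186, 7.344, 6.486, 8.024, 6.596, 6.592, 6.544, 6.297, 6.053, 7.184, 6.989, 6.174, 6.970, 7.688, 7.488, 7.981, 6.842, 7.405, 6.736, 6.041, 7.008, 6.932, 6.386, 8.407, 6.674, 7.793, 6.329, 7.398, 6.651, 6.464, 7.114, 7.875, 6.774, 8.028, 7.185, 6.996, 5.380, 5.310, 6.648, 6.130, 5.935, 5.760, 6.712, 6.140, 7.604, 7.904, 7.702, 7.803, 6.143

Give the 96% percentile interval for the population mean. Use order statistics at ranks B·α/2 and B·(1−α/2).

(5.310, 8.028)

Sorted replicates: 5.310, 5.380, 5.760, 5.935, 6.041, 6.053, 6.130, 6.140, 6.143, 6.174, 6.297, 6.329, 6.386, 6.464, 6.471, 6.486, 6.544, 6.592, 6.596, 6.648, 6.651, 6.674, 6.712, 6.736, 6.774, 6.842, 6.932, 6.970, 6.989, 6.996, 7.008, 7.114, 7.184, 7.185, 7.186, 7.344, 7.398, 7.405, 7.488, 7.604, 7.688, 7.702, 7.793, 7.803, 7.875, 7.904, 7.981, 8.024, 8.028, 8.407
α = 0.04; lower rank = 50 × 0.020 = 1; upper rank = 50 × 0.980 = 49.
The 1st smallest replicate is 5.310; the 49th is 8.028.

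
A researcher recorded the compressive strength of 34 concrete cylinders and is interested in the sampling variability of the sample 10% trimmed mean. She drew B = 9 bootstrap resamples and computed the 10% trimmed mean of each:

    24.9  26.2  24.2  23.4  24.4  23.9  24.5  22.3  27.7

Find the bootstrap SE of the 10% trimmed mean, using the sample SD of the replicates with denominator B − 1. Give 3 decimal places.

SE* = 1.569

Bootstrap SE is the standard deviation of the 9 replicate 10% trimmed means.
Mean of replicates: (24.9 + 26.2 + 24.2 + 23.4 + 24.4 + 23.9 + 24.5 + 22.3 + 27.7) / 9 = 221.5000 / 9 = 24.6111
Sum of squared deviations: (+0.2889)² + (+1.5889)² + (−0.4111)² + (−1.2111)² + (−0.2111)² + (−0.7111)² + (−0.1111)² + (−2.3111)² + (+3.0889)² = 19.6889
Variance = 19.6889 / 8 = 2.4611
SE* = √2.4611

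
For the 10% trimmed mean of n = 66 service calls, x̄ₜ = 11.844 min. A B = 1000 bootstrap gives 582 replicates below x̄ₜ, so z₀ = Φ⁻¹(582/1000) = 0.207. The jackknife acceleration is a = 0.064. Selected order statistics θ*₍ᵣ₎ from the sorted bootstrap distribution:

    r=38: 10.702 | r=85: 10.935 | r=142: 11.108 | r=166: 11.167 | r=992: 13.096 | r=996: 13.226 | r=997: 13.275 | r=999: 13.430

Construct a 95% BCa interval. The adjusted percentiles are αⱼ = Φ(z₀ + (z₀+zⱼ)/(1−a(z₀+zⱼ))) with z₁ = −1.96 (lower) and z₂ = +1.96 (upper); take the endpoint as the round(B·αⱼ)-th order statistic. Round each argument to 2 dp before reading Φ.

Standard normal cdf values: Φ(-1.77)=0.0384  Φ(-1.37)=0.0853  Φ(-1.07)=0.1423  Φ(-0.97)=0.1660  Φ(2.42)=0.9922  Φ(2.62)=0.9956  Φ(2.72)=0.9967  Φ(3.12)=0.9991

Lower: z₀ + z₁ = 0.207 + (-1.960) = -1.753; 1 − a(z₀+z₁) = 1 − (0.064)(-1.753) = 1.1122; argument = 0.207 + (-1.753)/1.1122 = -1.3692 → -1.37.
α₁ = Φ(-1.37) = 0.0853; rank = round(1000 × 0.0853) = 85; θ*₍85₎ = 10.935.
Upper: z₀ + z₂ = 2.167; 1 − a(z₀+z₂) = 0.8613; argument = 2.7229 → 2.72; α₂ = 0.9967; rank = 997; θ*₍997₎ = 13.275.

(10.935, 13.275)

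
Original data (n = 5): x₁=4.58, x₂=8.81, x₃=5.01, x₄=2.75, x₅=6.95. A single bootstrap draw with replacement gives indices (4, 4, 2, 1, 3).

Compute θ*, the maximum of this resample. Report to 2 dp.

Resample values: 2.75, 2.75, 8.81, 4.58, 5.01.
Maximum = 8.81

θ* = 8.81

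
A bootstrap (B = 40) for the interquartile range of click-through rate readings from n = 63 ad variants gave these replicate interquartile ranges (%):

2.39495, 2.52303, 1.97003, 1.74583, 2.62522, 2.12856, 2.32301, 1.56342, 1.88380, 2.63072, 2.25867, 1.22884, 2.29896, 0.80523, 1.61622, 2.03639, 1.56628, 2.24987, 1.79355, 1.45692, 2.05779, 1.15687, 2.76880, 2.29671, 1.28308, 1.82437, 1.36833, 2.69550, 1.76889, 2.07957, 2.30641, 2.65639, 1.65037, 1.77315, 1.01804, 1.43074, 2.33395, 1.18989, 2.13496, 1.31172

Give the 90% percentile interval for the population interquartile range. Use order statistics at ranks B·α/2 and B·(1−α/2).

(1.01804, 2.65639)

Sorted replicates: 0.80523, 1.01804, 1.15687, 1.18989, 1.22884, 1.28308, 1.31172, 1.36833, 1.43074, 1.45692, 1.56342, 1.56628, 1.61622, 1.65037, 1.74583, 1.76889, 1.77315, 1.79355, 1.82437, 1.88380, 1.97003, 2.03639, 2.05779, 2.07957, 2.12856, 2.13496, 2.24987, 2.25867, 2.29671, 2.29896, 2.30641, 2.32301, 2.33395, 2.39495, 2.52303, 2.62522, 2.63072, 2.65639, 2.69550, 2.76880
α = 0.10; lower rank = 40 × 0.050 = 2; upper rank = 40 × 0.950 = 38.
The 2nd smallest replicate is 1.01804; the 38th is 2.65639.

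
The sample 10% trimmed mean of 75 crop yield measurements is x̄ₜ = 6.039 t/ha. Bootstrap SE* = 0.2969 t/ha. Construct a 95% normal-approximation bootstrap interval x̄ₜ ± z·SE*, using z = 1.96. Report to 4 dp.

Margin = 1.96 × 0.2969 = 0.58192
Interval: 6.039 ± 0.58192

(5.4571, 6.6209)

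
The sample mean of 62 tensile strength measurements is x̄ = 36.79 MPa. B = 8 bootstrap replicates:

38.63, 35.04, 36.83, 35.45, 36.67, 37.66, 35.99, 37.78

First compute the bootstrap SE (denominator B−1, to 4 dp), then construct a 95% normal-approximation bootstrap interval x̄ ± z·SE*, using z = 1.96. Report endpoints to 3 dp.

(34.375, 39.205)

Mean of replicates = 36.7563; sum of squared deviations = 10.6276; SE* = √(10.6276/7) = 1.2322
Margin = 1.96 × 1.2322 = 2.4151
Interval: 36.79 ± 2.4151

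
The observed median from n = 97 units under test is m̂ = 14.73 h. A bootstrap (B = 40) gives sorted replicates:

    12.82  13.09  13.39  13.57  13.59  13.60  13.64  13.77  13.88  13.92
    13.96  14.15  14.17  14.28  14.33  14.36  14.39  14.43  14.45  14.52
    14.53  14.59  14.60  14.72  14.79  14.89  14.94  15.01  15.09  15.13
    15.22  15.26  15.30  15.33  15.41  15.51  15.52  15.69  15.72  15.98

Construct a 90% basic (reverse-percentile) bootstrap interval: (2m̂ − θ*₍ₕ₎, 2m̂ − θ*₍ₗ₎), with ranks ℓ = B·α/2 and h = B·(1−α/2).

(13.77, 16.37)

Percentile endpoints at ranks 2 and 38: θ*₍2₎ = 13.09, θ*₍38₎ = 15.69.
Basic interval reflects these around m̂:
  lower = 2 × 14.73 − 15.69 = 13.77
  upper = 2 × 14.73 − 13.09 = 16.37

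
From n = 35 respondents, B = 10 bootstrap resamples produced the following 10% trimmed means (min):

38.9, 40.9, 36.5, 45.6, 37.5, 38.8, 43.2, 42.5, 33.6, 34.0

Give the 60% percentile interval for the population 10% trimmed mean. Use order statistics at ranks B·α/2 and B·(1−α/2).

Sorted replicates: 33.6, 34.0, 36.5, 37.5, 38.8, 38.9, 40.9, 42.5, 43.2, 45.6
α = 0.40; lower rank = 10 × 0.200 = 2; upper rank = 10 × 0.800 = 8.
The 2nd smallest replicate is 34.0; the 8th is 42.5.

(34.0, 42.5)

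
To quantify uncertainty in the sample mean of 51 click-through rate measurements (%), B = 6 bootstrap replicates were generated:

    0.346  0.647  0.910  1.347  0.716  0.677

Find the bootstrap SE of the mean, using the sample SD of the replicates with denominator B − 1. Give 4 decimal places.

SE* = 0.3343

Bootstrap SE is the standard deviation of the 6 replicate means.
Mean of replicates: (0.346 + 0.647 + 0.910 + 1.347 + 0.716 + 0.677) / 6 = 4.64300 / 6 = 0.77383
Sum of squared deviations: (−0.42783)² + (−0.12683)² + (+0.13617)² + (+0.57317)² + (−0.05783)² + (−0.09683)² = 0.55891
Variance = 0.55891 / 5 = 0.11178
SE* = √0.11178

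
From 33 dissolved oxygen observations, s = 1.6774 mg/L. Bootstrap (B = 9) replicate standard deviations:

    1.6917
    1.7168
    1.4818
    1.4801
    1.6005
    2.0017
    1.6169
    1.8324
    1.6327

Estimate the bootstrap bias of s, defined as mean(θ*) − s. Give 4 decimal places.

bias = −0.0047

mean(θ*) = (1.6917 + 1.7168 + 1.4818 + 1.4801 + 1.6005 + 2.0017 + 1.6169 + 1.8324 + 1.6327) / 9 = 1.67273
bias = 1.67273 − 1.6774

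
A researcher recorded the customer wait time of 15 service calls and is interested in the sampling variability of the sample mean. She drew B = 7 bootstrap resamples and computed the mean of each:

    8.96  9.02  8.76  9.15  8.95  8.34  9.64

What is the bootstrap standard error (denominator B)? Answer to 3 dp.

SE* = 0.364

Bootstrap SE is the standard deviation of the 7 replicate means.
Mean of replicates: (8.96 + 9.02 + 8.76 + 9.15 + 8.95 + 8.34 + 9.64) / 7 = 62.8200 / 7 = 8.9743
Sum of squared deviations: (−0.0143)² + (+0.0457)² + (−0.2143)² + (+0.1757)² + (−0.0243)² + (−0.6343)² + (+0.6657)² = 0.9252
Variance = 0.9252 / 7 = 0.1322
SE* = √0.1322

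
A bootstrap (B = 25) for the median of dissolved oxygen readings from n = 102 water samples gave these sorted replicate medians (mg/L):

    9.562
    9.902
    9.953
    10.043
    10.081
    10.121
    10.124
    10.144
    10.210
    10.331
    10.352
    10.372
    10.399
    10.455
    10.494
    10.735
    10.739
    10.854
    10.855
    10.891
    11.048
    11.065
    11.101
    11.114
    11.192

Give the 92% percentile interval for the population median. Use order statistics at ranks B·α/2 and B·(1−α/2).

α = 0.08; lower rank = 25 × 0.040 = 1; upper rank = 25 × 0.960 = 24.
The 1st smallest replicate is 9.562; the 24th is 11.114.

(9.562, 11.114)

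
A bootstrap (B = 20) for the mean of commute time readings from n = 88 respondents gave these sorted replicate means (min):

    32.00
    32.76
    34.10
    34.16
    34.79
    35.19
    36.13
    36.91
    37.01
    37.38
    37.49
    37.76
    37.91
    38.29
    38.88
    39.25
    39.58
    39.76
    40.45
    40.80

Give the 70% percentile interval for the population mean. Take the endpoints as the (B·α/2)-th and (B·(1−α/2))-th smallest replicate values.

(34.10, 39.58)

α = 0.30; lower rank = 20 × 0.150 = 3; upper rank = 20 × 0.850 = 17.
The 3rd smallest replicate is 34.10; the 17th is 39.58.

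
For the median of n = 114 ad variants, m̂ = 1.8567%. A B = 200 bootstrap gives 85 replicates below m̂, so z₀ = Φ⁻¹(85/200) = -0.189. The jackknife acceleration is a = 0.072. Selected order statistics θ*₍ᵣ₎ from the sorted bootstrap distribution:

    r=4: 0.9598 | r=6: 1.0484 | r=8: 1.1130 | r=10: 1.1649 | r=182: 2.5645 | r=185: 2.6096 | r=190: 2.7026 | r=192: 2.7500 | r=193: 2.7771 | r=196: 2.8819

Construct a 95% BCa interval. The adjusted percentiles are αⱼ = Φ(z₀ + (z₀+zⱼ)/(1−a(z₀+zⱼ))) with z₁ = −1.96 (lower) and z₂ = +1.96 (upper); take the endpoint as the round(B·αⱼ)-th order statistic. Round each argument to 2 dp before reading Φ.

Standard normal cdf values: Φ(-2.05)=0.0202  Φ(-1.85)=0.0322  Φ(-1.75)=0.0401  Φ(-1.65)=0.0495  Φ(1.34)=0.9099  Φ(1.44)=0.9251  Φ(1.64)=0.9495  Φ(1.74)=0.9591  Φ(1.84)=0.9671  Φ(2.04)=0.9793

Lower: z₀ + z₁ = -0.189 + (-1.960) = -2.149; 1 − a(z₀+z₁) = 1 − (0.072)(-2.149) = 1.1547; argument = -0.189 + (-2.149)/1.1547 = -2.0500 → -2.05.
α₁ = Φ(-2.05) = 0.0202; rank = round(200 × 0.0202) = 4; θ*₍4₎ = 0.9598.
Upper: z₀ + z₂ = 1.771; 1 − a(z₀+z₂) = 0.8725; argument = 1.8408 → 1.84; α₂ = 0.9671; rank = 193; θ*₍193₎ = 2.7771.

(0.9598, 2.7771)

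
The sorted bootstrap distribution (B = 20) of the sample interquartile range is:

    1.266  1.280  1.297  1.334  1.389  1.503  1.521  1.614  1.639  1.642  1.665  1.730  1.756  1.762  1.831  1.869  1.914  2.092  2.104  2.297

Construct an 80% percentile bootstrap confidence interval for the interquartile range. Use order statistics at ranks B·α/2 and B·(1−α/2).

α = 0.20; lower rank = 20 × 0.100 = 2; upper rank = 20 × 0.900 = 18.
The 2nd smallest replicate is 1.280; the 18th is 2.092.

(1.280, 2.092)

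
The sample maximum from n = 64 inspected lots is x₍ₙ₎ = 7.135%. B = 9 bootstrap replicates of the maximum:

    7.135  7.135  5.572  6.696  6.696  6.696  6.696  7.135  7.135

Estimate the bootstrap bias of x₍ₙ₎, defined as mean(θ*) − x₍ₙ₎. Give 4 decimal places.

mean(θ*) = (7.135 + 7.135 + 5.572 + 6.696 + 6.696 + 6.696 + 6.696 + 7.135 + 7.135) / 9 = 6.76622
bias = 6.76622 − 7.135

bias = −0.3688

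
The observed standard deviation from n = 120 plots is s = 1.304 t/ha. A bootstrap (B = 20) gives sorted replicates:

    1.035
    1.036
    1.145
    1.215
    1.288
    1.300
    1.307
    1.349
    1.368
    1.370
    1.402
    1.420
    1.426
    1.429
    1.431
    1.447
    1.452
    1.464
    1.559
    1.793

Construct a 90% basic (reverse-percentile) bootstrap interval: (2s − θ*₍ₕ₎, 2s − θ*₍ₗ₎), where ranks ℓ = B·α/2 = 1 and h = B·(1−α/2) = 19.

Percentile endpoints at ranks 1 and 19: θ*₍1₎ = 1.035, θ*₍19₎ = 1.559.
Basic interval reflects these around s:
  lower = 2 × 1.304 − 1.559 = 1.049
  upper = 2 × 1.304 − 1.035 = 1.573

(1.049, 1.573)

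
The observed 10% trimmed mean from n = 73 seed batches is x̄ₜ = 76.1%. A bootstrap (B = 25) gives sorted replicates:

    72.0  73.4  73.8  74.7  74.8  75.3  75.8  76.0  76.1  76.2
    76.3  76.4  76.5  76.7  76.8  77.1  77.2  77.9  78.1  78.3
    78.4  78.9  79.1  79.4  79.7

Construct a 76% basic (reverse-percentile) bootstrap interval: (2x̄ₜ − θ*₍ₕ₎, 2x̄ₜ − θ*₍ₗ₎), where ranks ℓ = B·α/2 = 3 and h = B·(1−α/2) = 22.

(73.3, 78.4)

Percentile endpoints at ranks 3 and 22: θ*₍3₎ = 73.8, θ*₍22₎ = 78.9.
Basic interval reflects these around x̄ₜ:
  lower = 2 × 76.1 − 78.9 = 73.3
  upper = 2 × 76.1 − 73.8 = 78.4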